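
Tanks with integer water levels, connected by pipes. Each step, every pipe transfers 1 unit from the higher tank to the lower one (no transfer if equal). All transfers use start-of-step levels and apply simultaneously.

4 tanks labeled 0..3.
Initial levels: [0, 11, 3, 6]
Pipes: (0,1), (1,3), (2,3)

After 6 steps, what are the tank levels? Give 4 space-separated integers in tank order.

Answer: 4 6 6 4

Derivation:
Step 1: flows [1->0,1->3,3->2] -> levels [1 9 4 6]
Step 2: flows [1->0,1->3,3->2] -> levels [2 7 5 6]
Step 3: flows [1->0,1->3,3->2] -> levels [3 5 6 6]
Step 4: flows [1->0,3->1,2=3] -> levels [4 5 6 5]
Step 5: flows [1->0,1=3,2->3] -> levels [5 4 5 6]
Step 6: flows [0->1,3->1,3->2] -> levels [4 6 6 4]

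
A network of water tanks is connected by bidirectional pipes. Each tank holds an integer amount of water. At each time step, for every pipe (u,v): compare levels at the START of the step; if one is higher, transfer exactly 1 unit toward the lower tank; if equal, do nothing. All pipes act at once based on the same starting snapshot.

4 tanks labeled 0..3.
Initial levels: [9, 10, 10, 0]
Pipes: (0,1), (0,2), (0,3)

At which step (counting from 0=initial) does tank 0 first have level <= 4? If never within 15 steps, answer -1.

Answer: -1

Derivation:
Step 1: flows [1->0,2->0,0->3] -> levels [10 9 9 1]
Step 2: flows [0->1,0->2,0->3] -> levels [7 10 10 2]
Step 3: flows [1->0,2->0,0->3] -> levels [8 9 9 3]
Step 4: flows [1->0,2->0,0->3] -> levels [9 8 8 4]
Step 5: flows [0->1,0->2,0->3] -> levels [6 9 9 5]
Step 6: flows [1->0,2->0,0->3] -> levels [7 8 8 6]
Step 7: flows [1->0,2->0,0->3] -> levels [8 7 7 7]
Step 8: flows [0->1,0->2,0->3] -> levels [5 8 8 8]
Step 9: flows [1->0,2->0,3->0] -> levels [8 7 7 7]
  -> period-2 cycle (repeats step 7); tank 0 never drops to <=4
Tank 0 never reaches <=4 within 15 steps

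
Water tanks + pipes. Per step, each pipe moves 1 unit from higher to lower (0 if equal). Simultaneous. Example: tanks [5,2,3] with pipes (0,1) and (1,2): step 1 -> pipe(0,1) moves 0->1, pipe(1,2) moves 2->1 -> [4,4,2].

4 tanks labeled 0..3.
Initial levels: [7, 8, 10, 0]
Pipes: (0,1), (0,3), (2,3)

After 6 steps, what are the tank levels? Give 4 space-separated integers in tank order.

Step 1: flows [1->0,0->3,2->3] -> levels [7 7 9 2]
Step 2: flows [0=1,0->3,2->3] -> levels [6 7 8 4]
Step 3: flows [1->0,0->3,2->3] -> levels [6 6 7 6]
Step 4: flows [0=1,0=3,2->3] -> levels [6 6 6 7]
Step 5: flows [0=1,3->0,3->2] -> levels [7 6 7 5]
Step 6: flows [0->1,0->3,2->3] -> levels [5 7 6 7]

Answer: 5 7 6 7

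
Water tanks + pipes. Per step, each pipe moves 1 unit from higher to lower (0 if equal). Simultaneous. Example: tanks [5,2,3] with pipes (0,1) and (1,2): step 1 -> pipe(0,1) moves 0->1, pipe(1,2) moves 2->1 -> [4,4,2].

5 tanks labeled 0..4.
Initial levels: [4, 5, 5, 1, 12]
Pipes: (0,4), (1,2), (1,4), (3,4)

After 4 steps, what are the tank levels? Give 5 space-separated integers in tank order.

Answer: 5 5 6 5 6

Derivation:
Step 1: flows [4->0,1=2,4->1,4->3] -> levels [5 6 5 2 9]
Step 2: flows [4->0,1->2,4->1,4->3] -> levels [6 6 6 3 6]
Step 3: flows [0=4,1=2,1=4,4->3] -> levels [6 6 6 4 5]
Step 4: flows [0->4,1=2,1->4,4->3] -> levels [5 5 6 5 6]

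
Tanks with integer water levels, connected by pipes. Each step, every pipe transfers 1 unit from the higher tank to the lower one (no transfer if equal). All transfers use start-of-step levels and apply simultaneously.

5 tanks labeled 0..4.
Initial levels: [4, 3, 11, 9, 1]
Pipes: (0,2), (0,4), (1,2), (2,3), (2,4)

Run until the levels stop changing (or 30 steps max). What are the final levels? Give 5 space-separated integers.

Step 1: flows [2->0,0->4,2->1,2->3,2->4] -> levels [4 4 7 10 3]
Step 2: flows [2->0,0->4,2->1,3->2,2->4] -> levels [4 5 5 9 5]
Step 3: flows [2->0,4->0,1=2,3->2,2=4] -> levels [6 5 5 8 4]
Step 4: flows [0->2,0->4,1=2,3->2,2->4] -> levels [4 5 6 7 6]
Step 5: flows [2->0,4->0,2->1,3->2,2=4] -> levels [6 6 5 6 5]
Step 6: flows [0->2,0->4,1->2,3->2,2=4] -> levels [4 5 8 5 6]
Step 7: flows [2->0,4->0,2->1,2->3,2->4] -> levels [6 6 4 6 6]
Step 8: flows [0->2,0=4,1->2,3->2,4->2] -> levels [5 5 8 5 5]
Step 9: flows [2->0,0=4,2->1,2->3,2->4] -> levels [6 6 4 6 6]
  -> period-2 cycle: step 9 state = step 7 state; never stabilizes
  -> state at step 30: (30-7) mod 2 = 1, same as step 8 -> [5 5 8 5 5]

Answer: 5 5 8 5 5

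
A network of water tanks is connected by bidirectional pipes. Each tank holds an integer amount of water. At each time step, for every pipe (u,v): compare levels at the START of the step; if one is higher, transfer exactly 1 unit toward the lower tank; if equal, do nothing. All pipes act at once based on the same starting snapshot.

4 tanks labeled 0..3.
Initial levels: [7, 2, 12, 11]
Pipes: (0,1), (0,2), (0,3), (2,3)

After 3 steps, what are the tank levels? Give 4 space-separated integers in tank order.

Answer: 9 5 8 10

Derivation:
Step 1: flows [0->1,2->0,3->0,2->3] -> levels [8 3 10 11]
Step 2: flows [0->1,2->0,3->0,3->2] -> levels [9 4 10 9]
Step 3: flows [0->1,2->0,0=3,2->3] -> levels [9 5 8 10]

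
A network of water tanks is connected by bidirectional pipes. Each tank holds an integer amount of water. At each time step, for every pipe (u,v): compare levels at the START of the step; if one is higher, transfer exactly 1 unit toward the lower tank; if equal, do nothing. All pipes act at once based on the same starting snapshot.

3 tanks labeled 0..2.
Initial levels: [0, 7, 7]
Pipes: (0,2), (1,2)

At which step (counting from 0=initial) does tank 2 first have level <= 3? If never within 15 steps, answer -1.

Step 1: flows [2->0,1=2] -> levels [1 7 6]
Step 2: flows [2->0,1->2] -> levels [2 6 6]
Step 3: flows [2->0,1=2] -> levels [3 6 5]
Step 4: flows [2->0,1->2] -> levels [4 5 5]
Step 5: flows [2->0,1=2] -> levels [5 5 4]
Step 6: flows [0->2,1->2] -> levels [4 4 6]
Step 7: flows [2->0,2->1] -> levels [5 5 4]
  -> period-2 cycle (repeats step 5); tank 2 never drops to <=3
Tank 2 never reaches <=3 within 15 steps

Answer: -1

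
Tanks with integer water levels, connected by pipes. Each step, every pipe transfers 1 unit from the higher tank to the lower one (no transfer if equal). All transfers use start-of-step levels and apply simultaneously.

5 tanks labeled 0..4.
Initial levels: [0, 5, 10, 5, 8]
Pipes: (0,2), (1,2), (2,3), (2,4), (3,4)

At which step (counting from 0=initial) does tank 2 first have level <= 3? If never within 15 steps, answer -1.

Answer: -1

Derivation:
Step 1: flows [2->0,2->1,2->3,2->4,4->3] -> levels [1 6 6 7 8]
Step 2: flows [2->0,1=2,3->2,4->2,4->3] -> levels [2 6 7 7 6]
Step 3: flows [2->0,2->1,2=3,2->4,3->4] -> levels [3 7 4 6 8]
Step 4: flows [2->0,1->2,3->2,4->2,4->3] -> levels [4 6 6 6 6]
Step 5: flows [2->0,1=2,2=3,2=4,3=4] -> levels [5 6 5 6 6]
Step 6: flows [0=2,1->2,3->2,4->2,3=4] -> levels [5 5 8 5 5]
Step 7: flows [2->0,2->1,2->3,2->4,3=4] -> levels [6 6 4 6 6]
Step 8: flows [0->2,1->2,3->2,4->2,3=4] -> levels [5 5 8 5 5]
  -> period-2 cycle (repeats step 6); tank 2 never drops to <=3
Tank 2 never reaches <=3 within 15 steps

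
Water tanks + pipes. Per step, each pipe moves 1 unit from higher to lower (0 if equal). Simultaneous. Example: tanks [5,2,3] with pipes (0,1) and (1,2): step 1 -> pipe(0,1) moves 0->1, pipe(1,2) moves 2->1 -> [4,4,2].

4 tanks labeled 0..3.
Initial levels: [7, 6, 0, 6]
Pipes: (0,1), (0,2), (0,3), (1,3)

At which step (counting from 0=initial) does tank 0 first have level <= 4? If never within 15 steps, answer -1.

Step 1: flows [0->1,0->2,0->3,1=3] -> levels [4 7 1 7]
Tank 0 first reaches <=4 at step 1

Answer: 1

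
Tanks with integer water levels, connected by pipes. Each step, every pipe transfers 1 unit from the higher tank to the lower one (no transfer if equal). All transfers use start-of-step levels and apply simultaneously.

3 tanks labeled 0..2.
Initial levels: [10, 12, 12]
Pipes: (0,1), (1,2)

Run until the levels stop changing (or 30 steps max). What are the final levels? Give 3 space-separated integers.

Answer: 11 12 11

Derivation:
Step 1: flows [1->0,1=2] -> levels [11 11 12]
Step 2: flows [0=1,2->1] -> levels [11 12 11]
Step 3: flows [1->0,1->2] -> levels [12 10 12]
Step 4: flows [0->1,2->1] -> levels [11 12 11]
  -> period-2 cycle: step 4 state = step 2 state; never stabilizes
  -> state at step 30: (30-2) mod 2 = 0, same as step 2 -> [11 12 11]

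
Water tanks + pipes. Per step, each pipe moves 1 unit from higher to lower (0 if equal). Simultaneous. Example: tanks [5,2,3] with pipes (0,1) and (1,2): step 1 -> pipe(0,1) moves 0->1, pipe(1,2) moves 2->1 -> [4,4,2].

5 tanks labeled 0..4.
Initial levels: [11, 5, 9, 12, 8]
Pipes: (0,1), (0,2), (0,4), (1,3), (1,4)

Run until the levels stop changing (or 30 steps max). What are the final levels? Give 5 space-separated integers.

Answer: 11 9 8 9 8

Derivation:
Step 1: flows [0->1,0->2,0->4,3->1,4->1] -> levels [8 8 10 11 8]
Step 2: flows [0=1,2->0,0=4,3->1,1=4] -> levels [9 9 9 10 8]
Step 3: flows [0=1,0=2,0->4,3->1,1->4] -> levels [8 9 9 9 10]
Step 4: flows [1->0,2->0,4->0,1=3,4->1] -> levels [11 9 8 9 8]
Step 5: flows [0->1,0->2,0->4,1=3,1->4] -> levels [8 9 9 9 10]
  -> period-2 cycle: step 5 state = step 3 state; never stabilizes
  -> state at step 30: (30-3) mod 2 = 1, same as step 4 -> [11 9 8 9 8]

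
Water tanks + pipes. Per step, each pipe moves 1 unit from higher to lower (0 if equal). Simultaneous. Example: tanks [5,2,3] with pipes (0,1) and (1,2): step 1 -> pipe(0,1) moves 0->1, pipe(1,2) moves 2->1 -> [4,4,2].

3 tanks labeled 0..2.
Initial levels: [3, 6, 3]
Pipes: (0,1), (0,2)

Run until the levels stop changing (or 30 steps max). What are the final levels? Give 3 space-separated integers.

Answer: 4 4 4

Derivation:
Step 1: flows [1->0,0=2] -> levels [4 5 3]
Step 2: flows [1->0,0->2] -> levels [4 4 4]
Step 3: flows [0=1,0=2] -> levels [4 4 4]
  -> stable (no change)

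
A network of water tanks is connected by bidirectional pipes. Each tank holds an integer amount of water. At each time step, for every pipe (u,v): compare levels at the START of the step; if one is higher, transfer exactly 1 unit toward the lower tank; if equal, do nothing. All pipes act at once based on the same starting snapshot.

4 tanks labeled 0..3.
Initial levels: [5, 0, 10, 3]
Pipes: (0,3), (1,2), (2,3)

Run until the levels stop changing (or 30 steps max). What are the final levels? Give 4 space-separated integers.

Answer: 5 4 5 4

Derivation:
Step 1: flows [0->3,2->1,2->3] -> levels [4 1 8 5]
Step 2: flows [3->0,2->1,2->3] -> levels [5 2 6 5]
Step 3: flows [0=3,2->1,2->3] -> levels [5 3 4 6]
Step 4: flows [3->0,2->1,3->2] -> levels [6 4 4 4]
Step 5: flows [0->3,1=2,2=3] -> levels [5 4 4 5]
Step 6: flows [0=3,1=2,3->2] -> levels [5 4 5 4]
Step 7: flows [0->3,2->1,2->3] -> levels [4 5 3 6]
Step 8: flows [3->0,1->2,3->2] -> levels [5 4 5 4]
  -> period-2 cycle: step 8 state = step 6 state; never stabilizes
  -> state at step 30: (30-6) mod 2 = 0, same as step 6 -> [5 4 5 4]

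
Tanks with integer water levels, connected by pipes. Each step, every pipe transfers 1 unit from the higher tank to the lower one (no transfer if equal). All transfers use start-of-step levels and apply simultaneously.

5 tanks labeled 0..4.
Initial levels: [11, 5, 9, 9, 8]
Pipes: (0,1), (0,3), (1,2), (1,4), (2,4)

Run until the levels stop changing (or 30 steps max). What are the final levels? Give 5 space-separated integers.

Step 1: flows [0->1,0->3,2->1,4->1,2->4] -> levels [9 8 7 10 8]
Step 2: flows [0->1,3->0,1->2,1=4,4->2] -> levels [9 8 9 9 7]
Step 3: flows [0->1,0=3,2->1,1->4,2->4] -> levels [8 9 7 9 9]
Step 4: flows [1->0,3->0,1->2,1=4,4->2] -> levels [10 7 9 8 8]
Step 5: flows [0->1,0->3,2->1,4->1,2->4] -> levels [8 10 7 9 8]
Step 6: flows [1->0,3->0,1->2,1->4,4->2] -> levels [10 7 9 8 8]
  -> period-2 cycle: step 6 state = step 4 state; never stabilizes
  -> state at step 30: (30-4) mod 2 = 0, same as step 4 -> [10 7 9 8 8]

Answer: 10 7 9 8 8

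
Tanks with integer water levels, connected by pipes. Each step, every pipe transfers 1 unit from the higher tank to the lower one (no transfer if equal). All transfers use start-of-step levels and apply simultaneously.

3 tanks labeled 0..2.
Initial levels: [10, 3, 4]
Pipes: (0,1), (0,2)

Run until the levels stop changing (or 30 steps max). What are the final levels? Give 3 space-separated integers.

Step 1: flows [0->1,0->2] -> levels [8 4 5]
Step 2: flows [0->1,0->2] -> levels [6 5 6]
Step 3: flows [0->1,0=2] -> levels [5 6 6]
Step 4: flows [1->0,2->0] -> levels [7 5 5]
Step 5: flows [0->1,0->2] -> levels [5 6 6]
  -> period-2 cycle: step 5 state = step 3 state; never stabilizes
  -> state at step 30: (30-3) mod 2 = 1, same as step 4 -> [7 5 5]

Answer: 7 5 5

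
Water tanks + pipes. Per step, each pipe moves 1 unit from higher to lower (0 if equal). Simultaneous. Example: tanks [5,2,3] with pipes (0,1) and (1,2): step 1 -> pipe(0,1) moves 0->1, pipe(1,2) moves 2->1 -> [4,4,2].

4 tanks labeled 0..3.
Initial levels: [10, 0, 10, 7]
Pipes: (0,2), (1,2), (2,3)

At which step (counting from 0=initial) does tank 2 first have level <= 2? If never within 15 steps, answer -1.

Step 1: flows [0=2,2->1,2->3] -> levels [10 1 8 8]
Step 2: flows [0->2,2->1,2=3] -> levels [9 2 8 8]
Step 3: flows [0->2,2->1,2=3] -> levels [8 3 8 8]
Step 4: flows [0=2,2->1,2=3] -> levels [8 4 7 8]
Step 5: flows [0->2,2->1,3->2] -> levels [7 5 8 7]
Step 6: flows [2->0,2->1,2->3] -> levels [8 6 5 8]
Step 7: flows [0->2,1->2,3->2] -> levels [7 5 8 7]
  -> period-2 cycle (repeats step 5); tank 2 never drops to <=2
Tank 2 never reaches <=2 within 15 steps

Answer: -1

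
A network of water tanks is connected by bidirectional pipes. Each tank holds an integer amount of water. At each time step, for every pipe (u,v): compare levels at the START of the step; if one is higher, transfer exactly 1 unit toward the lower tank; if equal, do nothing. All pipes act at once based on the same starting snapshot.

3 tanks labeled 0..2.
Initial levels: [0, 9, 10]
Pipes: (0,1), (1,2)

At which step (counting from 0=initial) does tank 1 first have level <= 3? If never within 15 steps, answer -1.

Step 1: flows [1->0,2->1] -> levels [1 9 9]
Step 2: flows [1->0,1=2] -> levels [2 8 9]
Step 3: flows [1->0,2->1] -> levels [3 8 8]
Step 4: flows [1->0,1=2] -> levels [4 7 8]
Step 5: flows [1->0,2->1] -> levels [5 7 7]
Step 6: flows [1->0,1=2] -> levels [6 6 7]
Step 7: flows [0=1,2->1] -> levels [6 7 6]
Step 8: flows [1->0,1->2] -> levels [7 5 7]
Step 9: flows [0->1,2->1] -> levels [6 7 6]
  -> period-2 cycle (repeats step 7); tank 1 never drops to <=3
Tank 1 never reaches <=3 within 15 steps

Answer: -1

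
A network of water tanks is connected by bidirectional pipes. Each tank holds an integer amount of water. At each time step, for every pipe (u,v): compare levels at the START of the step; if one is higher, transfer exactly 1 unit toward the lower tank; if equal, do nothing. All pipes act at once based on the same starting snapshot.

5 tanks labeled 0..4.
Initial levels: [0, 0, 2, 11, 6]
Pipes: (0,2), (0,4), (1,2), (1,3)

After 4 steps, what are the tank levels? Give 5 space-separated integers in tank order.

Step 1: flows [2->0,4->0,2->1,3->1] -> levels [2 2 0 10 5]
Step 2: flows [0->2,4->0,1->2,3->1] -> levels [2 2 2 9 4]
Step 3: flows [0=2,4->0,1=2,3->1] -> levels [3 3 2 8 3]
Step 4: flows [0->2,0=4,1->2,3->1] -> levels [2 3 4 7 3]

Answer: 2 3 4 7 3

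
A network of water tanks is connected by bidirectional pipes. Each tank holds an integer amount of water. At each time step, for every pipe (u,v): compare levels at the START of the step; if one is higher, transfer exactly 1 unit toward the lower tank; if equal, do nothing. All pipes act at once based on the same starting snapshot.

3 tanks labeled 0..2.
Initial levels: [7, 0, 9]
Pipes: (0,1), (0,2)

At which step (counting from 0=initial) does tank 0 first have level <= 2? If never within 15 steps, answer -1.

Answer: -1

Derivation:
Step 1: flows [0->1,2->0] -> levels [7 1 8]
Step 2: flows [0->1,2->0] -> levels [7 2 7]
Step 3: flows [0->1,0=2] -> levels [6 3 7]
Step 4: flows [0->1,2->0] -> levels [6 4 6]
Step 5: flows [0->1,0=2] -> levels [5 5 6]
Step 6: flows [0=1,2->0] -> levels [6 5 5]
Step 7: flows [0->1,0->2] -> levels [4 6 6]
Step 8: flows [1->0,2->0] -> levels [6 5 5]
  -> period-2 cycle (repeats step 6); tank 0 never drops to <=2
Tank 0 never reaches <=2 within 15 steps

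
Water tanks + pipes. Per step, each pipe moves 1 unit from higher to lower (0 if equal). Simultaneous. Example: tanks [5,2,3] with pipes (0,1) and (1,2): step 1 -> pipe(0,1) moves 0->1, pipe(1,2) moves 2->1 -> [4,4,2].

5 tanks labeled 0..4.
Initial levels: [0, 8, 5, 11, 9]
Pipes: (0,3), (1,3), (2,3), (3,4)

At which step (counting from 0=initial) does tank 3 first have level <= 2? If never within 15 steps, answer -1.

Answer: -1

Derivation:
Step 1: flows [3->0,3->1,3->2,3->4] -> levels [1 9 6 7 10]
Step 2: flows [3->0,1->3,3->2,4->3] -> levels [2 8 7 7 9]
Step 3: flows [3->0,1->3,2=3,4->3] -> levels [3 7 7 8 8]
Step 4: flows [3->0,3->1,3->2,3=4] -> levels [4 8 8 5 8]
Step 5: flows [3->0,1->3,2->3,4->3] -> levels [5 7 7 7 7]
Step 6: flows [3->0,1=3,2=3,3=4] -> levels [6 7 7 6 7]
Step 7: flows [0=3,1->3,2->3,4->3] -> levels [6 6 6 9 6]
Step 8: flows [3->0,3->1,3->2,3->4] -> levels [7 7 7 5 7]
Step 9: flows [0->3,1->3,2->3,4->3] -> levels [6 6 6 9 6]
  -> period-2 cycle (repeats step 7); tank 3 never drops to <=2
Tank 3 never reaches <=2 within 15 steps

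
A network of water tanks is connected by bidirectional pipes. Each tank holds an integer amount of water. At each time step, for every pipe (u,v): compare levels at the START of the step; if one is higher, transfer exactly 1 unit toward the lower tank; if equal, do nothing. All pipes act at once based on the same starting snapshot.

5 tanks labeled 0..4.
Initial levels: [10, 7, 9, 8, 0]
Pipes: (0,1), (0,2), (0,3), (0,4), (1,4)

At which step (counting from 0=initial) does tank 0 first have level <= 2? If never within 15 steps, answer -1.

Answer: -1

Derivation:
Step 1: flows [0->1,0->2,0->3,0->4,1->4] -> levels [6 7 10 9 2]
Step 2: flows [1->0,2->0,3->0,0->4,1->4] -> levels [8 5 9 8 4]
Step 3: flows [0->1,2->0,0=3,0->4,1->4] -> levels [7 5 8 8 6]
Step 4: flows [0->1,2->0,3->0,0->4,4->1] -> levels [7 7 7 7 6]
Step 5: flows [0=1,0=2,0=3,0->4,1->4] -> levels [6 6 7 7 8]
Step 6: flows [0=1,2->0,3->0,4->0,4->1] -> levels [9 7 6 6 6]
Step 7: flows [0->1,0->2,0->3,0->4,1->4] -> levels [5 7 7 7 8]
Step 8: flows [1->0,2->0,3->0,4->0,4->1] -> levels [9 7 6 6 6]
  -> period-2 cycle (repeats step 6); tank 0 never drops to <=2
Tank 0 never reaches <=2 within 15 steps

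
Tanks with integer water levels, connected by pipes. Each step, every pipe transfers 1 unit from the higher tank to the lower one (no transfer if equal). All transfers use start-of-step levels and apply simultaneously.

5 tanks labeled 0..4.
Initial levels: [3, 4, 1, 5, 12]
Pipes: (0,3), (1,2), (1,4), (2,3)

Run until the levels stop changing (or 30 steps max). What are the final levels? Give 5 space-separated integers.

Step 1: flows [3->0,1->2,4->1,3->2] -> levels [4 4 3 3 11]
Step 2: flows [0->3,1->2,4->1,2=3] -> levels [3 4 4 4 10]
Step 3: flows [3->0,1=2,4->1,2=3] -> levels [4 5 4 3 9]
Step 4: flows [0->3,1->2,4->1,2->3] -> levels [3 5 4 5 8]
Step 5: flows [3->0,1->2,4->1,3->2] -> levels [4 5 6 3 7]
Step 6: flows [0->3,2->1,4->1,2->3] -> levels [3 7 4 5 6]
Step 7: flows [3->0,1->2,1->4,3->2] -> levels [4 5 6 3 7]
  -> period-2 cycle: step 7 state = step 5 state; never stabilizes
  -> state at step 30: (30-5) mod 2 = 1, same as step 6 -> [3 7 4 5 6]

Answer: 3 7 4 5 6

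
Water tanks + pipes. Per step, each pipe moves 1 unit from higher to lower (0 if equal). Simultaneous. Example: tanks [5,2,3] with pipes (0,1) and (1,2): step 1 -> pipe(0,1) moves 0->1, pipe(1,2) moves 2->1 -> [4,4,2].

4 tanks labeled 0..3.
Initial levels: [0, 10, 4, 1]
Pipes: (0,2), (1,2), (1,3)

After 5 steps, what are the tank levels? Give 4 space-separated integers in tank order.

Answer: 3 3 5 4

Derivation:
Step 1: flows [2->0,1->2,1->3] -> levels [1 8 4 2]
Step 2: flows [2->0,1->2,1->3] -> levels [2 6 4 3]
Step 3: flows [2->0,1->2,1->3] -> levels [3 4 4 4]
Step 4: flows [2->0,1=2,1=3] -> levels [4 4 3 4]
Step 5: flows [0->2,1->2,1=3] -> levels [3 3 5 4]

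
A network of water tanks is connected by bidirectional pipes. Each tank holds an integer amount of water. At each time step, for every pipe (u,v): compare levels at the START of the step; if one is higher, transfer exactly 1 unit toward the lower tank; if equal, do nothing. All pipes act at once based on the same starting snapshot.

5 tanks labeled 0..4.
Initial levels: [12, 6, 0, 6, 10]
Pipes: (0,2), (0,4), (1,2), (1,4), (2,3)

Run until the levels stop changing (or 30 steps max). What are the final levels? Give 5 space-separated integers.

Answer: 6 6 9 6 7

Derivation:
Step 1: flows [0->2,0->4,1->2,4->1,3->2] -> levels [10 6 3 5 10]
Step 2: flows [0->2,0=4,1->2,4->1,3->2] -> levels [9 6 6 4 9]
Step 3: flows [0->2,0=4,1=2,4->1,2->3] -> levels [8 7 6 5 8]
Step 4: flows [0->2,0=4,1->2,4->1,2->3] -> levels [7 7 7 6 7]
Step 5: flows [0=2,0=4,1=2,1=4,2->3] -> levels [7 7 6 7 7]
Step 6: flows [0->2,0=4,1->2,1=4,3->2] -> levels [6 6 9 6 7]
Step 7: flows [2->0,4->0,2->1,4->1,2->3] -> levels [8 8 6 7 5]
Step 8: flows [0->2,0->4,1->2,1->4,3->2] -> levels [6 6 9 6 7]
  -> period-2 cycle: step 8 state = step 6 state; never stabilizes
  -> state at step 30: (30-6) mod 2 = 0, same as step 6 -> [6 6 9 6 7]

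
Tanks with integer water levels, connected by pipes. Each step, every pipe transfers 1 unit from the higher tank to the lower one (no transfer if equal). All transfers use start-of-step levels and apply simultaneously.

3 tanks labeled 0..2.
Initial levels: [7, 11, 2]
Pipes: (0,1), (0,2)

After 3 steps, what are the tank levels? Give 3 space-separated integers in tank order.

Answer: 7 8 5

Derivation:
Step 1: flows [1->0,0->2] -> levels [7 10 3]
Step 2: flows [1->0,0->2] -> levels [7 9 4]
Step 3: flows [1->0,0->2] -> levels [7 8 5]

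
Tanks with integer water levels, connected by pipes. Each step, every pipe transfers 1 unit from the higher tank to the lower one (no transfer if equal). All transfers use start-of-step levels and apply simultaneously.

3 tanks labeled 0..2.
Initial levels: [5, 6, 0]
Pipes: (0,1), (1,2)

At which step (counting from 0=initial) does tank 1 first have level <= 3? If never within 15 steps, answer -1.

Step 1: flows [1->0,1->2] -> levels [6 4 1]
Step 2: flows [0->1,1->2] -> levels [5 4 2]
Step 3: flows [0->1,1->2] -> levels [4 4 3]
Step 4: flows [0=1,1->2] -> levels [4 3 4]
Tank 1 first reaches <=3 at step 4

Answer: 4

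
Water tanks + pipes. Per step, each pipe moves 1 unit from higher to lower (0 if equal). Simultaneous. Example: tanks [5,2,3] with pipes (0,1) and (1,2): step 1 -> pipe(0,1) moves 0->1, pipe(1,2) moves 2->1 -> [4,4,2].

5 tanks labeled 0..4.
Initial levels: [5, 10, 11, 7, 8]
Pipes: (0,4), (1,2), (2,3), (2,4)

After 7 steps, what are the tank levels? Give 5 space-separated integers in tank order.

Answer: 7 9 7 9 9

Derivation:
Step 1: flows [4->0,2->1,2->3,2->4] -> levels [6 11 8 8 8]
Step 2: flows [4->0,1->2,2=3,2=4] -> levels [7 10 9 8 7]
Step 3: flows [0=4,1->2,2->3,2->4] -> levels [7 9 8 9 8]
Step 4: flows [4->0,1->2,3->2,2=4] -> levels [8 8 10 8 7]
Step 5: flows [0->4,2->1,2->3,2->4] -> levels [7 9 7 9 9]
Step 6: flows [4->0,1->2,3->2,4->2] -> levels [8 8 10 8 7]
  -> period-2 cycle: step 6 state = step 4 state
  -> state at step 7: (7-4) mod 2 = 1, same as step 5 -> [7 9 7 9 9]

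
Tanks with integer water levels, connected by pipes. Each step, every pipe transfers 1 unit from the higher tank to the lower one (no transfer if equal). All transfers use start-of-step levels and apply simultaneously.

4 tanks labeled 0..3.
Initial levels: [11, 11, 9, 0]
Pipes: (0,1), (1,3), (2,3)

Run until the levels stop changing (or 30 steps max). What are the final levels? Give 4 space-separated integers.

Step 1: flows [0=1,1->3,2->3] -> levels [11 10 8 2]
Step 2: flows [0->1,1->3,2->3] -> levels [10 10 7 4]
Step 3: flows [0=1,1->3,2->3] -> levels [10 9 6 6]
Step 4: flows [0->1,1->3,2=3] -> levels [9 9 6 7]
Step 5: flows [0=1,1->3,3->2] -> levels [9 8 7 7]
Step 6: flows [0->1,1->3,2=3] -> levels [8 8 7 8]
Step 7: flows [0=1,1=3,3->2] -> levels [8 8 8 7]
Step 8: flows [0=1,1->3,2->3] -> levels [8 7 7 9]
Step 9: flows [0->1,3->1,3->2] -> levels [7 9 8 7]
Step 10: flows [1->0,1->3,2->3] -> levels [8 7 7 9]
  -> period-2 cycle: step 10 state = step 8 state; never stabilizes
  -> state at step 30: (30-8) mod 2 = 0, same as step 8 -> [8 7 7 9]

Answer: 8 7 7 9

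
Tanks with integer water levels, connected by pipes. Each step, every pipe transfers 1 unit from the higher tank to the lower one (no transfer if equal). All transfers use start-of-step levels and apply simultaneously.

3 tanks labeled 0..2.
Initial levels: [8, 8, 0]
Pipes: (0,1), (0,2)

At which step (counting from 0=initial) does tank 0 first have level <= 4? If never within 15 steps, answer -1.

Answer: 7

Derivation:
Step 1: flows [0=1,0->2] -> levels [7 8 1]
Step 2: flows [1->0,0->2] -> levels [7 7 2]
Step 3: flows [0=1,0->2] -> levels [6 7 3]
Step 4: flows [1->0,0->2] -> levels [6 6 4]
Step 5: flows [0=1,0->2] -> levels [5 6 5]
Step 6: flows [1->0,0=2] -> levels [6 5 5]
Step 7: flows [0->1,0->2] -> levels [4 6 6]
Tank 0 first reaches <=4 at step 7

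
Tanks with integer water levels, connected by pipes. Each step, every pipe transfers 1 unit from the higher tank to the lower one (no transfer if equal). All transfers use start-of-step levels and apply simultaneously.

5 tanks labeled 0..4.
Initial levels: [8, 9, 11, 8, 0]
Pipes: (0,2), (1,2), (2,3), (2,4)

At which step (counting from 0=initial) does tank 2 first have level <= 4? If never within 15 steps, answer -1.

Answer: -1

Derivation:
Step 1: flows [2->0,2->1,2->3,2->4] -> levels [9 10 7 9 1]
Step 2: flows [0->2,1->2,3->2,2->4] -> levels [8 9 9 8 2]
Step 3: flows [2->0,1=2,2->3,2->4] -> levels [9 9 6 9 3]
Step 4: flows [0->2,1->2,3->2,2->4] -> levels [8 8 8 8 4]
Step 5: flows [0=2,1=2,2=3,2->4] -> levels [8 8 7 8 5]
Step 6: flows [0->2,1->2,3->2,2->4] -> levels [7 7 9 7 6]
Step 7: flows [2->0,2->1,2->3,2->4] -> levels [8 8 5 8 7]
Step 8: flows [0->2,1->2,3->2,4->2] -> levels [7 7 9 7 6]
  -> period-2 cycle (repeats step 6); tank 2 never drops to <=4
Tank 2 never reaches <=4 within 15 steps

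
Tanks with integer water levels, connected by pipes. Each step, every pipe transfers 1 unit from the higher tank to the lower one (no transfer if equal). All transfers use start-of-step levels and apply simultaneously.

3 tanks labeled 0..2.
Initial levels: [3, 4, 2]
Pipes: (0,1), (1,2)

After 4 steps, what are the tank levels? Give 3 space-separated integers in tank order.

Answer: 3 4 2

Derivation:
Step 1: flows [1->0,1->2] -> levels [4 2 3]
Step 2: flows [0->1,2->1] -> levels [3 4 2]
  -> period-2 cycle: step 2 state = step 0 state
  -> state at step 4: (4-0) mod 2 = 0, same as step 0 -> [3 4 2]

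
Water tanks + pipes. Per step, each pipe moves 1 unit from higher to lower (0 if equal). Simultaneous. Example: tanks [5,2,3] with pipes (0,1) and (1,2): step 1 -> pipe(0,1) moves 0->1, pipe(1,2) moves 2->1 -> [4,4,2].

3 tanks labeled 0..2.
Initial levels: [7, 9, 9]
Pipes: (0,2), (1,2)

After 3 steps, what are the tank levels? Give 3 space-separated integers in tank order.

Answer: 9 9 7

Derivation:
Step 1: flows [2->0,1=2] -> levels [8 9 8]
Step 2: flows [0=2,1->2] -> levels [8 8 9]
Step 3: flows [2->0,2->1] -> levels [9 9 7]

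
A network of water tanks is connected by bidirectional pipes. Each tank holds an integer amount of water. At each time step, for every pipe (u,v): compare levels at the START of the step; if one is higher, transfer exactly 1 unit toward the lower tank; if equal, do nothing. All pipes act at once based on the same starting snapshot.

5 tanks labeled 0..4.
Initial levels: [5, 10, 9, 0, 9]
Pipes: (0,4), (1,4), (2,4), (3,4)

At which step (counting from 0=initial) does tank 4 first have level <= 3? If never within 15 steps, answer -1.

Answer: -1

Derivation:
Step 1: flows [4->0,1->4,2=4,4->3] -> levels [6 9 9 1 8]
Step 2: flows [4->0,1->4,2->4,4->3] -> levels [7 8 8 2 8]
Step 3: flows [4->0,1=4,2=4,4->3] -> levels [8 8 8 3 6]
Step 4: flows [0->4,1->4,2->4,4->3] -> levels [7 7 7 4 8]
Step 5: flows [4->0,4->1,4->2,4->3] -> levels [8 8 8 5 4]
Step 6: flows [0->4,1->4,2->4,3->4] -> levels [7 7 7 4 8]
  -> period-2 cycle (repeats step 4); tank 4 never drops to <=3
Tank 4 never reaches <=3 within 15 steps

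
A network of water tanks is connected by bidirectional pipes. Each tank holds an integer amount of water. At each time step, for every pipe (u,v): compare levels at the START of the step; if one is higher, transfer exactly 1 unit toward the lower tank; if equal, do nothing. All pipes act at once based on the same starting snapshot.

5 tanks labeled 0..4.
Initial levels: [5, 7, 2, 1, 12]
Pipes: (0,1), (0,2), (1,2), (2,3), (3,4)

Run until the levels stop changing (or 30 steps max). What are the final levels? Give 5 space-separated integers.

Answer: 4 4 7 5 7

Derivation:
Step 1: flows [1->0,0->2,1->2,2->3,4->3] -> levels [5 5 3 3 11]
Step 2: flows [0=1,0->2,1->2,2=3,4->3] -> levels [4 4 5 4 10]
Step 3: flows [0=1,2->0,2->1,2->3,4->3] -> levels [5 5 2 6 9]
Step 4: flows [0=1,0->2,1->2,3->2,4->3] -> levels [4 4 5 6 8]
Step 5: flows [0=1,2->0,2->1,3->2,4->3] -> levels [5 5 4 6 7]
Step 6: flows [0=1,0->2,1->2,3->2,4->3] -> levels [4 4 7 6 6]
Step 7: flows [0=1,2->0,2->1,2->3,3=4] -> levels [5 5 4 7 6]
Step 8: flows [0=1,0->2,1->2,3->2,3->4] -> levels [4 4 7 5 7]
Step 9: flows [0=1,2->0,2->1,2->3,4->3] -> levels [5 5 4 7 6]
  -> period-2 cycle: step 9 state = step 7 state; never stabilizes
  -> state at step 30: (30-7) mod 2 = 1, same as step 8 -> [4 4 7 5 7]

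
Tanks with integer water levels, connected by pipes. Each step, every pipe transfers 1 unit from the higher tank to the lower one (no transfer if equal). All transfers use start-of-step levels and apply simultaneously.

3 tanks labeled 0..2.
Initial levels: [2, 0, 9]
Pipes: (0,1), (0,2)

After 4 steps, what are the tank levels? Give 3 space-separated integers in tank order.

Answer: 3 3 5

Derivation:
Step 1: flows [0->1,2->0] -> levels [2 1 8]
Step 2: flows [0->1,2->0] -> levels [2 2 7]
Step 3: flows [0=1,2->0] -> levels [3 2 6]
Step 4: flows [0->1,2->0] -> levels [3 3 5]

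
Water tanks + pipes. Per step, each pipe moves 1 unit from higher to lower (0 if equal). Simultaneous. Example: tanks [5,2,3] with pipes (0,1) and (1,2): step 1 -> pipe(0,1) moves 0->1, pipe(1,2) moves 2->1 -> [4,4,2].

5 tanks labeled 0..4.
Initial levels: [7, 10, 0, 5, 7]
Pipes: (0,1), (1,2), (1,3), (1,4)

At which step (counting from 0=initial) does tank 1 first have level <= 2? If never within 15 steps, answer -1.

Answer: -1

Derivation:
Step 1: flows [1->0,1->2,1->3,1->4] -> levels [8 6 1 6 8]
Step 2: flows [0->1,1->2,1=3,4->1] -> levels [7 7 2 6 7]
Step 3: flows [0=1,1->2,1->3,1=4] -> levels [7 5 3 7 7]
Step 4: flows [0->1,1->2,3->1,4->1] -> levels [6 7 4 6 6]
Step 5: flows [1->0,1->2,1->3,1->4] -> levels [7 3 5 7 7]
Step 6: flows [0->1,2->1,3->1,4->1] -> levels [6 7 4 6 6]
  -> period-2 cycle (repeats step 4); tank 1 never drops to <=2
Tank 1 never reaches <=2 within 15 steps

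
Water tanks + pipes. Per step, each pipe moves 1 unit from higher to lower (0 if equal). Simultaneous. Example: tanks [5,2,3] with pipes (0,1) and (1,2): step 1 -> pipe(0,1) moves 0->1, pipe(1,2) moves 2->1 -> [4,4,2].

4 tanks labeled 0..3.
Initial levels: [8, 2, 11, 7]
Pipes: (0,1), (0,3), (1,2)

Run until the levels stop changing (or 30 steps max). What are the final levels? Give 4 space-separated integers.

Step 1: flows [0->1,0->3,2->1] -> levels [6 4 10 8]
Step 2: flows [0->1,3->0,2->1] -> levels [6 6 9 7]
Step 3: flows [0=1,3->0,2->1] -> levels [7 7 8 6]
Step 4: flows [0=1,0->3,2->1] -> levels [6 8 7 7]
Step 5: flows [1->0,3->0,1->2] -> levels [8 6 8 6]
Step 6: flows [0->1,0->3,2->1] -> levels [6 8 7 7]
  -> period-2 cycle: step 6 state = step 4 state; never stabilizes
  -> state at step 30: (30-4) mod 2 = 0, same as step 4 -> [6 8 7 7]

Answer: 6 8 7 7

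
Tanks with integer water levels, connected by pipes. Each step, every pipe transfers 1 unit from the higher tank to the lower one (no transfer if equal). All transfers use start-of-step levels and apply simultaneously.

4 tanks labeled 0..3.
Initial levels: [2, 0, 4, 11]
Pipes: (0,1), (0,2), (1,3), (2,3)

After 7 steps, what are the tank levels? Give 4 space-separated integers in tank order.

Step 1: flows [0->1,2->0,3->1,3->2] -> levels [2 2 4 9]
Step 2: flows [0=1,2->0,3->1,3->2] -> levels [3 3 4 7]
Step 3: flows [0=1,2->0,3->1,3->2] -> levels [4 4 4 5]
Step 4: flows [0=1,0=2,3->1,3->2] -> levels [4 5 5 3]
Step 5: flows [1->0,2->0,1->3,2->3] -> levels [6 3 3 5]
Step 6: flows [0->1,0->2,3->1,3->2] -> levels [4 5 5 3]
  -> period-2 cycle: step 6 state = step 4 state
  -> state at step 7: (7-4) mod 2 = 1, same as step 5 -> [6 3 3 5]

Answer: 6 3 3 5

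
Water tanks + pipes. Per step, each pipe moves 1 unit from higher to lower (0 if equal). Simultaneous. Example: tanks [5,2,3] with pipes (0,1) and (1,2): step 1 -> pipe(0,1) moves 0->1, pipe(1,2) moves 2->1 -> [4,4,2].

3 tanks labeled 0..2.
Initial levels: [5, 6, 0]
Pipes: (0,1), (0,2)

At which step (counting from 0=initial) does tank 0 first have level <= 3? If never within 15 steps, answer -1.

Answer: 4

Derivation:
Step 1: flows [1->0,0->2] -> levels [5 5 1]
Step 2: flows [0=1,0->2] -> levels [4 5 2]
Step 3: flows [1->0,0->2] -> levels [4 4 3]
Step 4: flows [0=1,0->2] -> levels [3 4 4]
Tank 0 first reaches <=3 at step 4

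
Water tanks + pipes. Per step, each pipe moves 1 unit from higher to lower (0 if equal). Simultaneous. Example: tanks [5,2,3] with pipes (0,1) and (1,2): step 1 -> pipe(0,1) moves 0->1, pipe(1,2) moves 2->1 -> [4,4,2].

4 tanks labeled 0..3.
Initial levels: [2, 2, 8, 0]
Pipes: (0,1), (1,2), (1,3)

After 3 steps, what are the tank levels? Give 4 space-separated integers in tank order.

Step 1: flows [0=1,2->1,1->3] -> levels [2 2 7 1]
Step 2: flows [0=1,2->1,1->3] -> levels [2 2 6 2]
Step 3: flows [0=1,2->1,1=3] -> levels [2 3 5 2]

Answer: 2 3 5 2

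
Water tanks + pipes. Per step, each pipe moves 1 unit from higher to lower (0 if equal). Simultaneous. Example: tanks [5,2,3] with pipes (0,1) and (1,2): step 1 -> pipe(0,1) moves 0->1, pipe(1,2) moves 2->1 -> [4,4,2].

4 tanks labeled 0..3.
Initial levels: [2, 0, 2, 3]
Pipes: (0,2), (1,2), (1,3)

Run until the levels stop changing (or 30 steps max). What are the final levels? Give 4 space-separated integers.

Step 1: flows [0=2,2->1,3->1] -> levels [2 2 1 2]
Step 2: flows [0->2,1->2,1=3] -> levels [1 1 3 2]
Step 3: flows [2->0,2->1,3->1] -> levels [2 3 1 1]
Step 4: flows [0->2,1->2,1->3] -> levels [1 1 3 2]
  -> period-2 cycle: step 4 state = step 2 state; never stabilizes
  -> state at step 30: (30-2) mod 2 = 0, same as step 2 -> [1 1 3 2]

Answer: 1 1 3 2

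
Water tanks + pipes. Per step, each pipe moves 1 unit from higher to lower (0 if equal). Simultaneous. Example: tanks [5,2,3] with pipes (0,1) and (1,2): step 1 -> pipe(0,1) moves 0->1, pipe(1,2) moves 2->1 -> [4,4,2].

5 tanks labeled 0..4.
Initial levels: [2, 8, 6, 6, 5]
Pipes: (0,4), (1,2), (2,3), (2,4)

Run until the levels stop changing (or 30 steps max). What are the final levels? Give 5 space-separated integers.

Answer: 6 5 7 5 4

Derivation:
Step 1: flows [4->0,1->2,2=3,2->4] -> levels [3 7 6 6 5]
Step 2: flows [4->0,1->2,2=3,2->4] -> levels [4 6 6 6 5]
Step 3: flows [4->0,1=2,2=3,2->4] -> levels [5 6 5 6 5]
Step 4: flows [0=4,1->2,3->2,2=4] -> levels [5 5 7 5 5]
Step 5: flows [0=4,2->1,2->3,2->4] -> levels [5 6 4 6 6]
Step 6: flows [4->0,1->2,3->2,4->2] -> levels [6 5 7 5 4]
Step 7: flows [0->4,2->1,2->3,2->4] -> levels [5 6 4 6 6]
  -> period-2 cycle: step 7 state = step 5 state; never stabilizes
  -> state at step 30: (30-5) mod 2 = 1, same as step 6 -> [6 5 7 5 4]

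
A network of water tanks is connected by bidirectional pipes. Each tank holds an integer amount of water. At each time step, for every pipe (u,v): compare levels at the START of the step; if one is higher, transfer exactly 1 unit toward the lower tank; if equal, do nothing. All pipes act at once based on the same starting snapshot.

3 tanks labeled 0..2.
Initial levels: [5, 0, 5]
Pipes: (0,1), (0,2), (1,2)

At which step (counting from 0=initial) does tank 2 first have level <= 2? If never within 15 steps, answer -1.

Answer: -1

Derivation:
Step 1: flows [0->1,0=2,2->1] -> levels [4 2 4]
Step 2: flows [0->1,0=2,2->1] -> levels [3 4 3]
Step 3: flows [1->0,0=2,1->2] -> levels [4 2 4]
  -> period-2 cycle (repeats step 1); tank 2 never drops to <=2
Tank 2 never reaches <=2 within 15 steps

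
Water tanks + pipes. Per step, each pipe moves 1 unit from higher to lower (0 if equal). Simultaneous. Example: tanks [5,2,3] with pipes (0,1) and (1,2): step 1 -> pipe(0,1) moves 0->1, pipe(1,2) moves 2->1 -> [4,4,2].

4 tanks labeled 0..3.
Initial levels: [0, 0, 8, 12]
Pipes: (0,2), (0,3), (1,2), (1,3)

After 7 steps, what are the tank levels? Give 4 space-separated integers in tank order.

Answer: 5 5 4 6

Derivation:
Step 1: flows [2->0,3->0,2->1,3->1] -> levels [2 2 6 10]
Step 2: flows [2->0,3->0,2->1,3->1] -> levels [4 4 4 8]
Step 3: flows [0=2,3->0,1=2,3->1] -> levels [5 5 4 6]
Step 4: flows [0->2,3->0,1->2,3->1] -> levels [5 5 6 4]
Step 5: flows [2->0,0->3,2->1,1->3] -> levels [5 5 4 6]
  -> period-2 cycle: step 5 state = step 3 state
  -> state at step 7: (7-3) mod 2 = 0, same as step 3 -> [5 5 4 6]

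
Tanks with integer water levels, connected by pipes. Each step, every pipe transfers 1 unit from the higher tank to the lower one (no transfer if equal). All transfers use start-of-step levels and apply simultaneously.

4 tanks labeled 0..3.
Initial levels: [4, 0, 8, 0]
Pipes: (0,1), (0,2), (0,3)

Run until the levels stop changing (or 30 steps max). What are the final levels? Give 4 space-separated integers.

Step 1: flows [0->1,2->0,0->3] -> levels [3 1 7 1]
Step 2: flows [0->1,2->0,0->3] -> levels [2 2 6 2]
Step 3: flows [0=1,2->0,0=3] -> levels [3 2 5 2]
Step 4: flows [0->1,2->0,0->3] -> levels [2 3 4 3]
Step 5: flows [1->0,2->0,3->0] -> levels [5 2 3 2]
Step 6: flows [0->1,0->2,0->3] -> levels [2 3 4 3]
  -> period-2 cycle: step 6 state = step 4 state; never stabilizes
  -> state at step 30: (30-4) mod 2 = 0, same as step 4 -> [2 3 4 3]

Answer: 2 3 4 3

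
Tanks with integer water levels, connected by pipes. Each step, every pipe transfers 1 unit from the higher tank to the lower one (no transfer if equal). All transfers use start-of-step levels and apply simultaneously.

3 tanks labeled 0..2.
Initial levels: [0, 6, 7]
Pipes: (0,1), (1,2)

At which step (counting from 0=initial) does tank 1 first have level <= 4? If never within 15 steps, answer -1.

Answer: 4

Derivation:
Step 1: flows [1->0,2->1] -> levels [1 6 6]
Step 2: flows [1->0,1=2] -> levels [2 5 6]
Step 3: flows [1->0,2->1] -> levels [3 5 5]
Step 4: flows [1->0,1=2] -> levels [4 4 5]
Tank 1 first reaches <=4 at step 4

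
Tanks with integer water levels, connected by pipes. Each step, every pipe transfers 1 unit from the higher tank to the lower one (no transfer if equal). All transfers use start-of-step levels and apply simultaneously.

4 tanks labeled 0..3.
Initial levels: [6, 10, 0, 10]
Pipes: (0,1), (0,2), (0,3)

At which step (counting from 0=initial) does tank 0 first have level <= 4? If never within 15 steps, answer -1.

Answer: -1

Derivation:
Step 1: flows [1->0,0->2,3->0] -> levels [7 9 1 9]
Step 2: flows [1->0,0->2,3->0] -> levels [8 8 2 8]
Step 3: flows [0=1,0->2,0=3] -> levels [7 8 3 8]
Step 4: flows [1->0,0->2,3->0] -> levels [8 7 4 7]
Step 5: flows [0->1,0->2,0->3] -> levels [5 8 5 8]
Step 6: flows [1->0,0=2,3->0] -> levels [7 7 5 7]
Step 7: flows [0=1,0->2,0=3] -> levels [6 7 6 7]
Step 8: flows [1->0,0=2,3->0] -> levels [8 6 6 6]
Step 9: flows [0->1,0->2,0->3] -> levels [5 7 7 7]
Step 10: flows [1->0,2->0,3->0] -> levels [8 6 6 6]
  -> period-2 cycle (repeats step 8); tank 0 never drops to <=4
Tank 0 never reaches <=4 within 15 steps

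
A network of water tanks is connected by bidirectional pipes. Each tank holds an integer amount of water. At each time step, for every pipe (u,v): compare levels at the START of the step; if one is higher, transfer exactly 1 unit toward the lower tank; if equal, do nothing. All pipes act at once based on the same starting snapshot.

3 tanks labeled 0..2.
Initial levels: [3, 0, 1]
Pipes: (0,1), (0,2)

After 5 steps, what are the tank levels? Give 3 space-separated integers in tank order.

Step 1: flows [0->1,0->2] -> levels [1 1 2]
Step 2: flows [0=1,2->0] -> levels [2 1 1]
Step 3: flows [0->1,0->2] -> levels [0 2 2]
Step 4: flows [1->0,2->0] -> levels [2 1 1]
  -> period-2 cycle: step 4 state = step 2 state
  -> state at step 5: (5-2) mod 2 = 1, same as step 3 -> [0 2 2]

Answer: 0 2 2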